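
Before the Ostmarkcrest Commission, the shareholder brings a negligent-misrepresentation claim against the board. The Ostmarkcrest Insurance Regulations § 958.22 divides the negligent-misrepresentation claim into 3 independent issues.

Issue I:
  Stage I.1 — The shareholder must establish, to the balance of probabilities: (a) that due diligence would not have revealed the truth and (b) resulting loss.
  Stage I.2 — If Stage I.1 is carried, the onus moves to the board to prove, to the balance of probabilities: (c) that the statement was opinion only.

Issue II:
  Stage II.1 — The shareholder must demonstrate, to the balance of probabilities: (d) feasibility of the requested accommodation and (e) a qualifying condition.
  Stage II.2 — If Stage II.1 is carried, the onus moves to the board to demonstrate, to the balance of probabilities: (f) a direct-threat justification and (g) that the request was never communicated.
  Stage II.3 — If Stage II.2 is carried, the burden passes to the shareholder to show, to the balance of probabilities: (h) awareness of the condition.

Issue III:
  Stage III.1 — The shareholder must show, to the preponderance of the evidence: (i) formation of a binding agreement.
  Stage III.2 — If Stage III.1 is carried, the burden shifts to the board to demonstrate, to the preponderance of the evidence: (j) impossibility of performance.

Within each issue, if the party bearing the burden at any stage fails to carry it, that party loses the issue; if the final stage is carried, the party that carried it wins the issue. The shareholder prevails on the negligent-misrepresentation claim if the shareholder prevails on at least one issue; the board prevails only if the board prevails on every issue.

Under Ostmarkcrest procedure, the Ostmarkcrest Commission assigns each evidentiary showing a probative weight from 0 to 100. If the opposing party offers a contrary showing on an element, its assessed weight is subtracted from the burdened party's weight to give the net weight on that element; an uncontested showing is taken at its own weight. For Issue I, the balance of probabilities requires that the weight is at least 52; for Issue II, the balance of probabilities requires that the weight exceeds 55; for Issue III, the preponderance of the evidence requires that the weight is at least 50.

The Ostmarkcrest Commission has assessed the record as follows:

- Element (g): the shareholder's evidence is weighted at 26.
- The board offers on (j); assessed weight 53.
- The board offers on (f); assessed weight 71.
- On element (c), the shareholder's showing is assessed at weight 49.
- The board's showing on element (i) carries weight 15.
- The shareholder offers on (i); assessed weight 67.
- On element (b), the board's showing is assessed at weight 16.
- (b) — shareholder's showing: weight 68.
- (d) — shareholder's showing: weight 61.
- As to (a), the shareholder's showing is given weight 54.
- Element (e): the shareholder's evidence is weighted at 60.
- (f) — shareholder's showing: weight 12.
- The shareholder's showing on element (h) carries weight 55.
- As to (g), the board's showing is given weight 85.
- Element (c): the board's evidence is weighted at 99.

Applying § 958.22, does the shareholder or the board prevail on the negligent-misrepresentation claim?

shareholder

— Issue I —
Stage I.1 (shareholder, the balance of probabilities, weight is at least 52): (a) 54 ≥ 52 — meets; (b) net 68−16=52 ≥ 52 — meets.
  Stage I.1 carried; the burden shifts to the board.
Stage I.2 (board, the balance of probabilities, weight is at least 52): (c) net 99−49=50 < 52 — fails.
  Not every element is met, so the board fails to carry Stage I.2.
The shareholder prevails on this issue.
— Issue II —
At Stage II.1 the shareholder must meet the balance of probabilities (weight exceeds 55): on (d) the weight is 61, > 55, so (d) meets the standard; on (e) the weight is 60, > 55, so (e) meets the standard.
  Stage II.1 is satisfied; the onus moves to the board.
At Stage II.2 the board must meet the balance of probabilities (weight exceeds 55): on (f) the weight is 71 less the opposing 12 gives net 59, which does exceed 55, so (f) meets the standard; on (g) the weight is 85 less the opposing 26 gives net 59, > 55, so (g) meets the standard.
  Stage II.2 is satisfied; the onus moves to the shareholder.
At Stage II.3 the shareholder must meet the balance of probabilities (weight exceeds 55): on (h) the weight is 55, ≤ 55, so (h) does not meet the standard.
  Stage II.3 not carried; the shareholder fails its burden.
So the board prevails on this issue.
— Issue III —
At Stage III.1 the shareholder must meet the preponderance of the evidence (weight is at least 50): on (i) the weight is 67 less the opposing 15 gives net 52, ≥ 50, so (i) meets the standard.
  All elements met. The burden passes to the board.
At Stage III.2 the board must meet the preponderance of the evidence (weight is at least 50): on (j) the weight is 53, ≥ 50, so (j) meets the standard.
  The board carries the last stage.
All stages carried — the board prevails on this issue.
Per-issue: Issue I → shareholder; Issue II → board; Issue III → board. The shareholder must prevail on at least one issue; overall, the shareholder prevails.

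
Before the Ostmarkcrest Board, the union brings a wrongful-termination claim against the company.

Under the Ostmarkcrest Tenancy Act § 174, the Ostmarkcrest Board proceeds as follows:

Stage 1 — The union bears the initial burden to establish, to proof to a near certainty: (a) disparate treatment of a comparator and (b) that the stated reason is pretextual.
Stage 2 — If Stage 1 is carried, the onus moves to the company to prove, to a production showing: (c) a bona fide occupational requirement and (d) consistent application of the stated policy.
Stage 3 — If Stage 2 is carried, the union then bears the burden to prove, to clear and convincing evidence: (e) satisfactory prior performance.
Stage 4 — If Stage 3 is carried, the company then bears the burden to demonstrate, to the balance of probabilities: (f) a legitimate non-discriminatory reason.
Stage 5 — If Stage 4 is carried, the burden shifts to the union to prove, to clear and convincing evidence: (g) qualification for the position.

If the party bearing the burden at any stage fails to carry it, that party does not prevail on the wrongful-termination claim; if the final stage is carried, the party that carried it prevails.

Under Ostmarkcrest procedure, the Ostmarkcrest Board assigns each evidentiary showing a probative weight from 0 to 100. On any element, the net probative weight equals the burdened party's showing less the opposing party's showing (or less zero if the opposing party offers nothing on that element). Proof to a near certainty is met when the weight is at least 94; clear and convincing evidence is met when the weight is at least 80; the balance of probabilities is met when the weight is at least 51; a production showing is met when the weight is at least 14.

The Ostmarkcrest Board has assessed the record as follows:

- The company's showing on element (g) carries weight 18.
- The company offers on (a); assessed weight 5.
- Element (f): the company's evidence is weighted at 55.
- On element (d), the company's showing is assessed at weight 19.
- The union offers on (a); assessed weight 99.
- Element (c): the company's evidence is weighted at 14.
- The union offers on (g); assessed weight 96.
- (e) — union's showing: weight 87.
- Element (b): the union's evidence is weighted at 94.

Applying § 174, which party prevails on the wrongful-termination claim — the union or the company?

company

Stage 1 — burden on union; standard: proof to a near certainty (weight is at least 94).
    (a): 99 − 5 = 94 ≥ 94 [met]
    (b): 94 ≥ 94 [met]
  The union carries Stage 1; the company now bears the burden.
Stage 2 — burden on company; standard: a production showing (weight is at least 14).
    (c): 14 ≥ 14 [met]
    (d): 19 ≥ 14 [met]
  The company carries Stage 2; the union now bears the burden.
Stage 3 — burden on union; standard: clear and convincing evidence (weight is at least 80).
    (e): 87 ≥ 80 [met]
  Stage 3 is satisfied; the onus moves to the company.
Stage 4 — burden on company; standard: the balance of probabilities (weight is at least 51).
    (f): 55 ≥ 51 [met]
  All elements met. The burden passes to the union.
Stage 5 — burden on union; standard: clear and convincing evidence (weight is at least 80).
    (g): 96 − 18 = 78 < 80 [not met]
  The union does not carry Stage 5.
So the company prevails.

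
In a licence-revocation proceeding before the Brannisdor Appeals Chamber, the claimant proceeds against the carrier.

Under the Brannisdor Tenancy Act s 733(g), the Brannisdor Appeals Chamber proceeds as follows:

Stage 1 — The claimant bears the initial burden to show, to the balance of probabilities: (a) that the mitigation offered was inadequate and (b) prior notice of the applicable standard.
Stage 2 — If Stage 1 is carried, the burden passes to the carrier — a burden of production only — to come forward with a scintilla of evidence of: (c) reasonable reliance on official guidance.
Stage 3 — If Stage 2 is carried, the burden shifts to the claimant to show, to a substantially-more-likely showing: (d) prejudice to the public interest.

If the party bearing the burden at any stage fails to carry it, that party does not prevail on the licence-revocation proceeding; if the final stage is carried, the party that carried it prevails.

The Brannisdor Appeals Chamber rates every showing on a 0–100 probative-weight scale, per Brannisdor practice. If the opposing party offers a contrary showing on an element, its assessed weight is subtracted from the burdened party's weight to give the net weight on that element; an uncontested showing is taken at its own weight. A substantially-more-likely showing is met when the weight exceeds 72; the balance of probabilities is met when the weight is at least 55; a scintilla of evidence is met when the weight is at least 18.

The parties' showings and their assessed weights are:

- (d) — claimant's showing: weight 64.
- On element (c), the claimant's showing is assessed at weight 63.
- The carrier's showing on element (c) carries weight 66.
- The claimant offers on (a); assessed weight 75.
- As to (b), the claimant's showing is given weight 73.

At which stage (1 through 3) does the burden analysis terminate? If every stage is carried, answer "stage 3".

At Stage 1 the claimant must meet the balance of probabilities (weight is at least 55): on (a) the weight is 75, ≥ 55, so (a) meets the standard; on (b) the weight is 73, ≥ 55, so (b) meets the standard.
  All elements met. The burden passes to the carrier.
At Stage 2 the carrier must meet a scintilla of evidence (weight is at least 18): on (c) the weight is 66 less the opposing 63 gives net 3, < 18, so (c) does not meet the standard.
  Stage 2 not carried; the carrier fails its burden.
The analysis ends at Stage 2; the claimant prevails.

stage 2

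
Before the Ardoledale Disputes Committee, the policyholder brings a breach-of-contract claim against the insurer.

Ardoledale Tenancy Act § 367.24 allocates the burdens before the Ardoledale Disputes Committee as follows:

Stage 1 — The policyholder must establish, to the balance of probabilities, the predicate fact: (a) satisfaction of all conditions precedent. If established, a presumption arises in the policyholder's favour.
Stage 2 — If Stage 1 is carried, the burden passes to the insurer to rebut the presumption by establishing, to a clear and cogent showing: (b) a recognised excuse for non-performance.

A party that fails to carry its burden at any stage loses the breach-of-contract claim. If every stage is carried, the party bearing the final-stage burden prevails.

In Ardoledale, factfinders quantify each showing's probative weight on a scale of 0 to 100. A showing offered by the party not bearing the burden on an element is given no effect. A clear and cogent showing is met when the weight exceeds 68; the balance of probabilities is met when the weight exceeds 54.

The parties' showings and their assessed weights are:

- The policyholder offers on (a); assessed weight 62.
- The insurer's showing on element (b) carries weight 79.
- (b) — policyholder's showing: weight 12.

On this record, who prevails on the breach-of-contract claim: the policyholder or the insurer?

At Stage 1 the policyholder must meet the balance of probabilities (weight exceeds 54): on (a) the weight is 62, > 54, so (a) meets the standard.
  Stage 1 is satisfied; the onus moves to the insurer.
At Stage 2 the insurer must meet a clear and cogent showing (weight exceeds 68): on (b) the weight is 79 (the policyholder's 12 is given no effect), > 68, so (b) meets the standard.
  Stage 2 carried; the final stage is satisfied.
All stages carried — the insurer prevails.

insurer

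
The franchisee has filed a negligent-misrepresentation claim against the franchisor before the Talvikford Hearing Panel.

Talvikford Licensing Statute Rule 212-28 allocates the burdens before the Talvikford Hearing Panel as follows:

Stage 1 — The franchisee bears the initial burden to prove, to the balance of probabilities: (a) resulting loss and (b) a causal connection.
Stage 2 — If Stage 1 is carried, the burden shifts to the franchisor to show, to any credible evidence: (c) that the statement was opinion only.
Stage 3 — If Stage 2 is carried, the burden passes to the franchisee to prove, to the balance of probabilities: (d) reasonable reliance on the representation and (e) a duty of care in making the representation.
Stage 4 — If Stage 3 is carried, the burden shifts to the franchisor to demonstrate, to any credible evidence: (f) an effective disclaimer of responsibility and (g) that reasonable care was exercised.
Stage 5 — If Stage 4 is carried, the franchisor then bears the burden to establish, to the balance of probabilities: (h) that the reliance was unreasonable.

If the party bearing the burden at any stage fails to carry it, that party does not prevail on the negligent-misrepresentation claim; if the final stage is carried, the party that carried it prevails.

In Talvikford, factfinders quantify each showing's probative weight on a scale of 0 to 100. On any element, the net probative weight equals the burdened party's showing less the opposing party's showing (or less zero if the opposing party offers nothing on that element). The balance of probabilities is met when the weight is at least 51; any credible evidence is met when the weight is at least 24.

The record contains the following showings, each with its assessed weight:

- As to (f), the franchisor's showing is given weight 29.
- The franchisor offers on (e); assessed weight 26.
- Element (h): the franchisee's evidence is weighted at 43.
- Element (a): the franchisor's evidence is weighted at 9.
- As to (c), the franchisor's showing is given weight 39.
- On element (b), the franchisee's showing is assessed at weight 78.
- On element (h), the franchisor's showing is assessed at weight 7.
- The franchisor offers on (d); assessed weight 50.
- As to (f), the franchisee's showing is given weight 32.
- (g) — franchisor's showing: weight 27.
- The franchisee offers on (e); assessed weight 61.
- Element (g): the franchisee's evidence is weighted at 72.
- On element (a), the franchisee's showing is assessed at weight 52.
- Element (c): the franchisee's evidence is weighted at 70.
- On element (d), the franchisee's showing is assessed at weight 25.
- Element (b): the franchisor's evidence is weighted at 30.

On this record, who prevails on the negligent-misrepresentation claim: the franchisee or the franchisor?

franchisor

Stage 1 — burden on franchisee; standard: the balance of probabilities (weight is at least 51).
    (a): 52 − 9 = 43 < 51 [not met]
    (b): 78 − 30 = 48 < 51 [not met]
  Stage 1 not carried; the franchisee fails its burden.
So the franchisor prevails.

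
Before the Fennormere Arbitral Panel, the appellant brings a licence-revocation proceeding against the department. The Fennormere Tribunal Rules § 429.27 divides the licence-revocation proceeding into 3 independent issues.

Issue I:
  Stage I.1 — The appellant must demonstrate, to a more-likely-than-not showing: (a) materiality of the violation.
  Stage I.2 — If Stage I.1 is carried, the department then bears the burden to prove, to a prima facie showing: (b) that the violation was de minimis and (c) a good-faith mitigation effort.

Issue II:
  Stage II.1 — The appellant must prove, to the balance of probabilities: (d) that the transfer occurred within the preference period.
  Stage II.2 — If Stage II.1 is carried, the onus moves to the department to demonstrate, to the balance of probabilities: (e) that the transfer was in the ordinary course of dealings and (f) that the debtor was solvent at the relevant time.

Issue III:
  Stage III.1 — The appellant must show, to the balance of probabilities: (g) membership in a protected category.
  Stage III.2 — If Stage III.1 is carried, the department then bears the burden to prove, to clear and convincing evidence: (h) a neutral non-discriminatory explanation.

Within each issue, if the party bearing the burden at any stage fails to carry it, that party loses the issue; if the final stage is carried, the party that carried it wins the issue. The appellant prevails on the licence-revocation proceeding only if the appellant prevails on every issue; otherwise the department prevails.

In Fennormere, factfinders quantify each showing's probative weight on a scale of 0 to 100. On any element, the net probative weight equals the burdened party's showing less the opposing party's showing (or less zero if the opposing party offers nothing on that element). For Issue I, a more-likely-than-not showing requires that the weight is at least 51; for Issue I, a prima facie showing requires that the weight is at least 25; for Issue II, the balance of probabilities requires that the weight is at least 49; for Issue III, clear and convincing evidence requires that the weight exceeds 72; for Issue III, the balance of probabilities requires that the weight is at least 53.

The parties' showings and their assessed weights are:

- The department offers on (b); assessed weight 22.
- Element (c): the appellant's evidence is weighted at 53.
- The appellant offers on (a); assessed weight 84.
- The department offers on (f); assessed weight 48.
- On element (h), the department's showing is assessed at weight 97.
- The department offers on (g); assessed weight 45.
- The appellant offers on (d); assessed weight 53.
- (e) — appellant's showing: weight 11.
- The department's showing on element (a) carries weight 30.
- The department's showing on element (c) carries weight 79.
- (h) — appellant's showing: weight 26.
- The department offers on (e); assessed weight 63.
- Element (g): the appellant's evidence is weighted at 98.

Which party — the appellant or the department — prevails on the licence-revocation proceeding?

— Issue I —
At Stage I.1 the appellant must meet a more-likely-than-not showing (weight is at least 51): on (a) the weight is 84 less the opposing 30 gives net 54, which does reach 51, so (a) meets the standard.
  All elements met. The burden passes to the department.
At Stage I.2 the department must meet a prima facie showing (weight is at least 25): on (b) the weight is 22, which does not reach 25, so (b) does not meet the standard; on (c) the weight is 79 less the opposing 53 gives net 26, which does reach 25, so (c) meets the standard.
  The department does not carry Stage I.2.
So the appellant prevails on this issue.
— Issue II —
Stage II.1 — burden on appellant; standard: the balance of probabilities (weight is at least 49).
    (d): 53 ≥ 49 [met]
  All elements met. The burden passes to the department.
Stage II.2 — burden on department; standard: the balance of probabilities (weight is at least 49).
    (e): 63 − 11 = 52 ≥ 49 [met]
    (f): 48 < 49 [not met]
  The department does not carry Stage II.2.
The analysis ends at Stage II.2; the appellant prevails on this issue.
— Issue III —
Stage III.1 — burden on appellant; standard: the balance of probabilities (weight is at least 53).
    (g): 98 − 45 = 53 ≥ 53 [met]
  Stage III.1 is satisfied; the onus moves to the department.
Stage III.2 — burden on department; standard: clear and convincing evidence (weight exceeds 72).
    (h): 97 − 26 = 71 ≤ 72 [not met]
  The department does not carry Stage III.2.
The appellant prevails on this issue.
Per-issue: Issue I → appellant; Issue II → appellant; Issue III → appellant. The appellant must prevail on every issue; overall, the appellant prevails.

appellant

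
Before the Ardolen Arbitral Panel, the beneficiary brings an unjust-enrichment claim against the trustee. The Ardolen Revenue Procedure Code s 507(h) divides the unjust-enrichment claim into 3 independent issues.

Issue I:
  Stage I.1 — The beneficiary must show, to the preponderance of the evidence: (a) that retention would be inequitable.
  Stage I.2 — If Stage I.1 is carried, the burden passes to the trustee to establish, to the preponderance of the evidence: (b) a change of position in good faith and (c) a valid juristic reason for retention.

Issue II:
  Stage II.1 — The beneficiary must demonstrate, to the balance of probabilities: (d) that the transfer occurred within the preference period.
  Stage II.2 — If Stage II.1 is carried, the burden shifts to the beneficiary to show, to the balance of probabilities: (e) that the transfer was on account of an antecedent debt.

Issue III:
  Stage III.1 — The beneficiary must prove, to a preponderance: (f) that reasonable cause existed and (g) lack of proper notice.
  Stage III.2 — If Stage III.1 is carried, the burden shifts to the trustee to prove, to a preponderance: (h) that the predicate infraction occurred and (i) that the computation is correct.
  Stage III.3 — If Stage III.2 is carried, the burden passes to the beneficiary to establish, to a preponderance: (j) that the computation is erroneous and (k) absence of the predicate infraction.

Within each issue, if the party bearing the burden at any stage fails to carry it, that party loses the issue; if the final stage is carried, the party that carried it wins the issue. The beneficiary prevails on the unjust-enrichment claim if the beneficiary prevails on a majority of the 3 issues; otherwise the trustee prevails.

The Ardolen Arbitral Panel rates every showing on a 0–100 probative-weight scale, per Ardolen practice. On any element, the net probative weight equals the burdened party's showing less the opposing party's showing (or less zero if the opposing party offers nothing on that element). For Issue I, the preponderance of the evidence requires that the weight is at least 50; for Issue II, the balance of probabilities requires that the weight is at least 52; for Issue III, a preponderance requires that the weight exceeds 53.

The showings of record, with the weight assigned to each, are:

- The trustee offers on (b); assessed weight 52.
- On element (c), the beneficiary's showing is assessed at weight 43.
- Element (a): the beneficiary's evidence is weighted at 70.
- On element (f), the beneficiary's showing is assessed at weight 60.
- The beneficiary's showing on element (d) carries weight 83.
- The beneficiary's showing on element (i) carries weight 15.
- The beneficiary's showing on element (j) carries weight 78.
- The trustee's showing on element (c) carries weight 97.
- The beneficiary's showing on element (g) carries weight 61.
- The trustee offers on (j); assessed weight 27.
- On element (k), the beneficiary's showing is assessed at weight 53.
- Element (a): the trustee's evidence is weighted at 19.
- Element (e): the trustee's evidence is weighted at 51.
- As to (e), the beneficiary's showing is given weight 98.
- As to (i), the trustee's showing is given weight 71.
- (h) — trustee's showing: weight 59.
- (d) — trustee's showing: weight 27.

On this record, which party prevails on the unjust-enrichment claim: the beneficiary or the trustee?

trustee

— Issue I —
Stage I.1 — burden on beneficiary; standard: the preponderance of the evidence (weight is at least 50).
    (a): 70 − 19 = 51 ≥ 50 [met]
  Stage I.1 carried; the burden shifts to the trustee.
Stage I.2 — burden on trustee; standard: the preponderance of the evidence (weight is at least 50).
    (b): 52 ≥ 50 [met]
    (c): 97 − 43 = 54 ≥ 50 [met]
  Stage I.2 carried; the final stage is satisfied.
With every stage satisfied, the trustee prevails on this issue.
— Issue II —
Stage II.1 (beneficiary, the balance of probabilities, weight is at least 52): (d) net 83−27=56 ≥ 52 — meets.
  All elements met. The beneficiary retains the burden for Stage II.2.
Stage II.2 (beneficiary, the balance of probabilities, weight is at least 52): (e) net 98−51=47 < 52 — fails.
  Stage II.2 not carried; the beneficiary fails its burden.
So the trustee prevails on this issue.
— Issue III —
At Stage III.1 the beneficiary must meet a preponderance (weight exceeds 53): on (f) the weight is 60, > 53, so (f) meets the standard; on (g) the weight is 61, > 53, so (g) meets the standard.
  The beneficiary carries Stage III.1; the trustee now bears the burden.
At Stage III.2 the trustee must meet a preponderance (weight exceeds 53): on (h) the weight is 59, which does exceed 53, so (h) meets the standard; on (i) the weight is 71 less the opposing 15 gives net 56, which does exceed 53, so (i) meets the standard.
  The trustee carries Stage III.2; the beneficiary now bears the burden.
At Stage III.3 the beneficiary must meet a preponderance (weight exceeds 53): on (j) the weight is 78 less the opposing 27 gives net 51, ≤ 53, so (j) does not meet the standard; on (k) the weight is 53, which does not exceed 53, so (k) does not meet the standard.
  The beneficiary does not carry Stage III.3.
The analysis ends at Stage III.3; the trustee prevails on this issue.
Per-issue: Issue I → trustee; Issue II → trustee; Issue III → trustee. The beneficiary must prevail on a majority of issues; overall, the trustee prevails.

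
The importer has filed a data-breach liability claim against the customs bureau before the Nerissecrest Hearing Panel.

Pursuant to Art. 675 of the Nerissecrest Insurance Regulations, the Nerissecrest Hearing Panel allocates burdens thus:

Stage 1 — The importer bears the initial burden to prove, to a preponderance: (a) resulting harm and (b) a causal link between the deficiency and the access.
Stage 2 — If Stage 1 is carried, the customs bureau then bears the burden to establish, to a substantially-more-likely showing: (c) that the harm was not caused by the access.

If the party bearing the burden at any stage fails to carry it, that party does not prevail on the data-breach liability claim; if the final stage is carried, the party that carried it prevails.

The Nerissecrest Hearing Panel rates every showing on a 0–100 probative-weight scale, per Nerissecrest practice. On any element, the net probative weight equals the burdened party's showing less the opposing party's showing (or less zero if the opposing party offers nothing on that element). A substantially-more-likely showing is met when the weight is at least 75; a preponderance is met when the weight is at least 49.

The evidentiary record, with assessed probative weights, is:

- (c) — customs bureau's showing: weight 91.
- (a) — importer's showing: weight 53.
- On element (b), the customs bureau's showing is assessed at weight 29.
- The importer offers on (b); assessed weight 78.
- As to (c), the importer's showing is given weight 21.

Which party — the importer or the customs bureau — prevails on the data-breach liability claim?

Stage 1 — burden on importer; standard: a preponderance (weight is at least 49).
    (a): 53 ≥ 49 [met]
    (b): 78 − 29 = 49 ≥ 49 [met]
  The importer carries Stage 1; the customs bureau now bears the burden.
Stage 2 — burden on customs bureau; standard: a substantially-more-likely showing (weight is at least 75).
    (c): 91 − 21 = 70 < 75 [not met]
  Stage 2 not carried; the customs bureau fails its burden.
So the importer prevails.

importer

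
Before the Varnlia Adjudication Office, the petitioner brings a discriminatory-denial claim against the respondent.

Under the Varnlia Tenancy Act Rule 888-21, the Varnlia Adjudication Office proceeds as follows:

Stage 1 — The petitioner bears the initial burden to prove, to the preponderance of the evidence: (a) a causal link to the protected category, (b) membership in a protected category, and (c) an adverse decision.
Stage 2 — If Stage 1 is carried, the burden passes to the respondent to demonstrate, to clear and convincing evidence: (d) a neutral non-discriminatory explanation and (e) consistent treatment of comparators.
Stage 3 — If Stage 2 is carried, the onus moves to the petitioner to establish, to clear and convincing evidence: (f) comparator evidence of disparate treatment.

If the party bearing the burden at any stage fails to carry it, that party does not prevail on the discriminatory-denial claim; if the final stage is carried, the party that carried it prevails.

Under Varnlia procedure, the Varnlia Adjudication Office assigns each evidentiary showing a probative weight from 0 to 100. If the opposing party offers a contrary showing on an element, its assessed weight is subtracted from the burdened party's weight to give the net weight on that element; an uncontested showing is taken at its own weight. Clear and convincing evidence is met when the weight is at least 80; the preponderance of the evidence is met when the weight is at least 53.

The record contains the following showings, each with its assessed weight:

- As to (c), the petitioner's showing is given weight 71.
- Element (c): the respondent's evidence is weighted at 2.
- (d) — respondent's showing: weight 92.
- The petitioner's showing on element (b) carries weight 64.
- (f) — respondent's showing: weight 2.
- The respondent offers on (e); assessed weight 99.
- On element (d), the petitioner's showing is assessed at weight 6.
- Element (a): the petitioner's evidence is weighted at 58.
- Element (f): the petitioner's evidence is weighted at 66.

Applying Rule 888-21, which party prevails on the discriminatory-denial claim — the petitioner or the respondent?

Stage 1 (petitioner, the preponderance of the evidence, weight is at least 53): (a) 58 ≥ 53 — meets; (b) 64 ≥ 53 — meets; (c) net 71−2=69 ≥ 53 — meets.
  The petitioner carries Stage 1; the respondent now bears the burden.
Stage 2 (respondent, clear and convincing evidence, weight is at least 80): (d) net 92−6=86 ≥ 80 — meets; (e) 99 ≥ 80 — meets.
  Stage 2 carried; the burden shifts to the petitioner.
Stage 3 (petitioner, clear and convincing evidence, weight is at least 80): (f) net 66−2=64 < 80 — fails.
  The petitioner does not carry Stage 3.
The analysis ends at Stage 3; the respondent prevails.

respondent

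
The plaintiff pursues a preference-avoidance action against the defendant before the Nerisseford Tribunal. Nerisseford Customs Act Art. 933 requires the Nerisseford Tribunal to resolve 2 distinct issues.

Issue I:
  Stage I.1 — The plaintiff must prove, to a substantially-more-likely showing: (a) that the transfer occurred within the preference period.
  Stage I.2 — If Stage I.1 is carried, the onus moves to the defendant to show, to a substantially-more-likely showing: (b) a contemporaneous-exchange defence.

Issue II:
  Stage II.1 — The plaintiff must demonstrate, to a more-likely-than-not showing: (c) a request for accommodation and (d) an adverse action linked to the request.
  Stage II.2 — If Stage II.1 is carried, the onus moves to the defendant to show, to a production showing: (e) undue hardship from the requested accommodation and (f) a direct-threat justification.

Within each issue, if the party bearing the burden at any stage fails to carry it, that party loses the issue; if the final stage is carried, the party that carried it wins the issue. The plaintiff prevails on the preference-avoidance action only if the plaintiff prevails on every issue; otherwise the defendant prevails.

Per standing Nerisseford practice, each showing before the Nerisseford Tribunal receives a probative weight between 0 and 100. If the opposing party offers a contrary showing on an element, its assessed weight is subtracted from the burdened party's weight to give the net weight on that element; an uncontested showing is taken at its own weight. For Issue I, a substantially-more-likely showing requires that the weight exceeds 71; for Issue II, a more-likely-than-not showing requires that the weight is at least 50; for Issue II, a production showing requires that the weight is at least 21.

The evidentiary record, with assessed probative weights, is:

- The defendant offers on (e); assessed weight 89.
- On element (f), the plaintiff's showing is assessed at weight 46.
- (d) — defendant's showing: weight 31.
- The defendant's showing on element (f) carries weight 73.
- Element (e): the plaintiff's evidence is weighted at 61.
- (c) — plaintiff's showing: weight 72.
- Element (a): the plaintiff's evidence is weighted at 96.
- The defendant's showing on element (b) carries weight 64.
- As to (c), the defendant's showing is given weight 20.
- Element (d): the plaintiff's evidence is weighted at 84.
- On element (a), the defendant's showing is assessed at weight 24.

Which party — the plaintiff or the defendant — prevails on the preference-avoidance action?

defendant

— Issue I —
At Stage I.1 the plaintiff must meet a substantially-more-likely showing (weight exceeds 71): on (a) the weight is 96 less the opposing 24 gives net 72, which does exceed 71, so (a) meets the standard.
  Stage I.1 is satisfied; the onus moves to the defendant.
At Stage I.2 the defendant must meet a substantially-more-likely showing (weight exceeds 71): on (b) the weight is 64, ≤ 71, so (b) does not meet the standard.
  The defendant does not carry Stage I.2.
The analysis ends at Stage I.2; the plaintiff prevails on this issue.
— Issue II —
At Stage II.1 the plaintiff must meet a more-likely-than-not showing (weight is at least 50): on (c) the weight is 72 less the opposing 20 gives net 52, which does reach 50, so (c) meets the standard; on (d) the weight is 84 less the opposing 31 gives net 53, ≥ 50, so (d) meets the standard.
  The plaintiff carries Stage II.1; the defendant now bears the burden.
At Stage II.2 the defendant must meet a production showing (weight is at least 21): on (e) the weight is 89 less the opposing 61 gives net 28, ≥ 21, so (e) meets the standard; on (f) the weight is 73 less the opposing 46 gives net 27, which does reach 21, so (f) meets the standard.
  All elements met at the final stage.
Every stage carried; the defendant prevails on this issue.
Per-issue: Issue I → plaintiff; Issue II → defendant. The plaintiff must prevail on every issue; overall, the defendant prevails.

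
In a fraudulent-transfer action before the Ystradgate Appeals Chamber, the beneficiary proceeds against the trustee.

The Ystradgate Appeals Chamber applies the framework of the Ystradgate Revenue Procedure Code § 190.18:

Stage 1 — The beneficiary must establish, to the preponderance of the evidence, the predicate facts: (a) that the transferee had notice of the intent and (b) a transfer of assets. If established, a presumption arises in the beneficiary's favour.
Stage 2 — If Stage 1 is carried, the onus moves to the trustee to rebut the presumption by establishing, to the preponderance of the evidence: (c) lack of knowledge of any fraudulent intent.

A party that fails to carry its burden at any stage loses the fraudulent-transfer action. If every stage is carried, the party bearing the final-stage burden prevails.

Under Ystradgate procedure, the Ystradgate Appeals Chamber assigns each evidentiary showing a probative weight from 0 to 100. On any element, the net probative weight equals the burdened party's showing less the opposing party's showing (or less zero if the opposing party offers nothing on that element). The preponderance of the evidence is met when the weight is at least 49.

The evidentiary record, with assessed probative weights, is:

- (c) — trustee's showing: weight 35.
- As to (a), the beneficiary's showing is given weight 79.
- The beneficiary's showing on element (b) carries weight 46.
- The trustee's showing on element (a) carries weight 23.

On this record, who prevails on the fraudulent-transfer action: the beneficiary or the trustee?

trustee

At Stage 1 the beneficiary must meet the preponderance of the evidence (weight is at least 49): on (a) the weight is 79 less the opposing 23 gives net 56, ≥ 49, so (a) meets the standard; on (b) the weight is 46, which does not reach 49, so (b) does not meet the standard.
  Not every element is met, so the beneficiary fails to carry Stage 1.
So the trustee prevails.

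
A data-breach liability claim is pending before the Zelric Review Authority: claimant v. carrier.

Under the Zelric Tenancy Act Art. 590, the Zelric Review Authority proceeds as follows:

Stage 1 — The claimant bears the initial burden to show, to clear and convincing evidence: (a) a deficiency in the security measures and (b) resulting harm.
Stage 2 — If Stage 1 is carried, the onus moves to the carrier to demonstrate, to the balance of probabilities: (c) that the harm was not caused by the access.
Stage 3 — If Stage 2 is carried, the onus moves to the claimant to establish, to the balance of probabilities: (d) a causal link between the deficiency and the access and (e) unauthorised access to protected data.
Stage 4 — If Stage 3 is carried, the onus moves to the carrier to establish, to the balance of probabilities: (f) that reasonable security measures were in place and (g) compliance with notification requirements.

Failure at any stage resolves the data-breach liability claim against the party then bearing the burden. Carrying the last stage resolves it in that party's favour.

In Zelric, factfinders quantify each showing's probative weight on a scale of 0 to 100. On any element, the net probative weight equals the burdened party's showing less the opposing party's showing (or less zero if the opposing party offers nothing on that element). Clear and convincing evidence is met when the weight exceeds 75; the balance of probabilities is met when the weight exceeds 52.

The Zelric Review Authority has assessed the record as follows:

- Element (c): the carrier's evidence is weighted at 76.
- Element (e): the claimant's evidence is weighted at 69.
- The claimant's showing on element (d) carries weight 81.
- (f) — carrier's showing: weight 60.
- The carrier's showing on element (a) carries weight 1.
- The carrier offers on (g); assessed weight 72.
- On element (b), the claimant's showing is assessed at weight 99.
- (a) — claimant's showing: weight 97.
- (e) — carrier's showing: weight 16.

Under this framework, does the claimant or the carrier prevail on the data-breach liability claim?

Stage 1 — burden on claimant; standard: clear and convincing evidence (weight exceeds 75).
    (a): 97 − 1 = 96 > 75 [met]
    (b): 99 > 75 [met]
  Stage 1 is satisfied; the onus moves to the carrier.
Stage 2 — burden on carrier; standard: the balance of probabilities (weight exceeds 52).
    (c): 76 > 52 [met]
  Stage 2 is satisfied; the onus moves to the claimant.
Stage 3 — burden on claimant; standard: the balance of probabilities (weight exceeds 52).
    (d): 81 > 52 [met]
    (e): 69 − 16 = 53 > 52 [met]
  All elements met. The burden passes to the carrier.
Stage 4 — burden on carrier; standard: the balance of probabilities (weight exceeds 52).
    (f): 60 > 52 [met]
    (g): 72 > 52 [met]
  All elements met at the final stage.
Every stage carried; the carrier prevails.

carrier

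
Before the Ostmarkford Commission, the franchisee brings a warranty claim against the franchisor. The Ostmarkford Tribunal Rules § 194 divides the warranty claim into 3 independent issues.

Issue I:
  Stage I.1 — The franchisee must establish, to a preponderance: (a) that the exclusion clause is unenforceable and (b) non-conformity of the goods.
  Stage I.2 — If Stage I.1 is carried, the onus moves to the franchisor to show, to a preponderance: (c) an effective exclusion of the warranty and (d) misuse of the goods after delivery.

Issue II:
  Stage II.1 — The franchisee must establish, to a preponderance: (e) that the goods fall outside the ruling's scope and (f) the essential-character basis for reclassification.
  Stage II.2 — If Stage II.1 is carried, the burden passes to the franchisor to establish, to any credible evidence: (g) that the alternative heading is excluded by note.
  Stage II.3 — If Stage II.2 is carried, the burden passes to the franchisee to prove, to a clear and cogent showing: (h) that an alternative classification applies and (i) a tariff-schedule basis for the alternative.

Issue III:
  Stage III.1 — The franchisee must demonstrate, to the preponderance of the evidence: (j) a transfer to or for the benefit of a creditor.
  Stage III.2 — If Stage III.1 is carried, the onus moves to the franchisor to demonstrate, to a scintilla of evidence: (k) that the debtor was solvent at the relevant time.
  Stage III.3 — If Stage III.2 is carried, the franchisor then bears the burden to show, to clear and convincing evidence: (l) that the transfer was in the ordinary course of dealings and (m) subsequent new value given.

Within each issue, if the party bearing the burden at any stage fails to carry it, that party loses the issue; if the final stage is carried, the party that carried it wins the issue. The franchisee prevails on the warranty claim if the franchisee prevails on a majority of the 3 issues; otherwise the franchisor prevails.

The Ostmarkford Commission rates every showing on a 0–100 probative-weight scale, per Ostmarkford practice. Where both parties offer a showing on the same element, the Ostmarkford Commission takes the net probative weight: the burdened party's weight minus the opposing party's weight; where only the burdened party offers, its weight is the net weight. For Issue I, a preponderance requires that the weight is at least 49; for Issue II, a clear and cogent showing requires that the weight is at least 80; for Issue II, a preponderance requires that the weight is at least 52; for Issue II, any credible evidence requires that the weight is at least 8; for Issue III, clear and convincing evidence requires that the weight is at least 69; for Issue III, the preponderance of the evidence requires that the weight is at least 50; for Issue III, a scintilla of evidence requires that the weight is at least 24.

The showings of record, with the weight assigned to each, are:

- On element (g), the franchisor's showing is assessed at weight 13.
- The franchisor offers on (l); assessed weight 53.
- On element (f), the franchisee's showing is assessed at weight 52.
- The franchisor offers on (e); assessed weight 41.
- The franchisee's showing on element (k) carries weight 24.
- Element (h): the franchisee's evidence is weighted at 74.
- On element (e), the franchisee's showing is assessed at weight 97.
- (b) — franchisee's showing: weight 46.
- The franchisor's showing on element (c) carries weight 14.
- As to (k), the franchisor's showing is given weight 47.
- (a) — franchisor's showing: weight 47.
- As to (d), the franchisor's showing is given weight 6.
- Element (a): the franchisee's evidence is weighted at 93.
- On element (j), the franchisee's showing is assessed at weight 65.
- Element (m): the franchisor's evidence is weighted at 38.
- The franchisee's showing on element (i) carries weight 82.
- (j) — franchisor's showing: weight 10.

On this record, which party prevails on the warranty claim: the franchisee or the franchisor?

franchisor

— Issue I —
Stage I.1 — burden on franchisee; standard: a preponderance (weight is at least 49).
    (a): 93 − 47 = 46 < 49 [not met]
    (b): 46 < 49 [not met]
  Stage I.1 not carried; the franchisee fails its burden.
So the franchisor prevails on this issue.
— Issue II —
Stage II.1 — burden on franchisee; standard: a preponderance (weight is at least 52).
    (e): 97 − 41 = 56 ≥ 52 [met]
    (f): 52 ≥ 52 [met]
  The franchisee carries Stage II.1; the franchisor now bears the burden.
Stage II.2 — burden on franchisor; standard: any credible evidence (weight is at least 8).
    (g): 13 ≥ 8 [met]
  Stage II.2 carried; the burden shifts to the franchisee.
Stage II.3 — burden on franchisee; standard: a clear and cogent showing (weight is at least 80).
    (h): 74 < 80 [not met]
    (i): 82 ≥ 80 [met]
  Not every element is met, so the franchisee fails to carry Stage II.3.
The franchisor prevails on this issue.
— Issue III —
Stage III.1 (franchisee, the preponderance of the evidence, weight is at least 50): (j) net 65−10=55 ≥ 50 — meets.
  The franchisee carries Stage III.1; the franchisor now bears the burden.
Stage III.2 (franchisor, a scintilla of evidence, weight is at least 24): (k) net 47−24=23 < 24 — fails.
  Stage III.2 not carried; the franchisor fails its burden.
So the franchisee prevails on this issue.
Per-issue: Issue I → franchisor; Issue II → franchisor; Issue III → franchisee. The franchisee must prevail on a majority of issues; overall, the franchisor prevails.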